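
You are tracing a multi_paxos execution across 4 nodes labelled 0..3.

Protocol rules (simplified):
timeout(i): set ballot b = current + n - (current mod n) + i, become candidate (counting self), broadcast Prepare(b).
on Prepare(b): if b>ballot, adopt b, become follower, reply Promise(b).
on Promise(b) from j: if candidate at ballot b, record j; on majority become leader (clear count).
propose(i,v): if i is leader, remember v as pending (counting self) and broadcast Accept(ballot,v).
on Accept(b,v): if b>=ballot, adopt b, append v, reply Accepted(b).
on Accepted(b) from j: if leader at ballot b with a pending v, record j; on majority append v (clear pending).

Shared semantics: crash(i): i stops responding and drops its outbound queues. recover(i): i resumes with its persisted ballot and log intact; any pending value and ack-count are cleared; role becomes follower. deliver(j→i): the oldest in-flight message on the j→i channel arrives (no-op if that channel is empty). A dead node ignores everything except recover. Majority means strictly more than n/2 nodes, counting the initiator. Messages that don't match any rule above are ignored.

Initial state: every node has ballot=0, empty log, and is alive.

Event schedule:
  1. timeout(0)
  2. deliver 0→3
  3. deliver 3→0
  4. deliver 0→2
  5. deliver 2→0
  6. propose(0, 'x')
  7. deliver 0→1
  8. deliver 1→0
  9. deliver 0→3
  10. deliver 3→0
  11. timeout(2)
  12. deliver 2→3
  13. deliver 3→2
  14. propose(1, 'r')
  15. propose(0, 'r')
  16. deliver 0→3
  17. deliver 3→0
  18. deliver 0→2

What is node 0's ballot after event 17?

4

1. timeout(0):  <0:cand b4 ->
2. deliver 0→3:  <3:foll b4 ->
3. deliver 3→0:  nop
4. deliver 0→2:  <2:foll b4 ->
5. deliver 2→0:  <0:lead b4 ->
6. propose(0,'x'):  nop
7. deliver 0→1:  <1:foll b4 ->
8. deliver 1→0:  nop
9. deliver 0→3:  <3:foll b4 x>
10. deliver 3→0:  nop
11. timeout(2):  <2:cand b10 ->
12. deliver 2→3:  <3:foll b10 x>
13. deliver 3→2:  nop
14. propose(1,'r'):  nop
15. propose(0,'r'):  nop
16. deliver 0→3:  nop
17. deliver 3→0:  nop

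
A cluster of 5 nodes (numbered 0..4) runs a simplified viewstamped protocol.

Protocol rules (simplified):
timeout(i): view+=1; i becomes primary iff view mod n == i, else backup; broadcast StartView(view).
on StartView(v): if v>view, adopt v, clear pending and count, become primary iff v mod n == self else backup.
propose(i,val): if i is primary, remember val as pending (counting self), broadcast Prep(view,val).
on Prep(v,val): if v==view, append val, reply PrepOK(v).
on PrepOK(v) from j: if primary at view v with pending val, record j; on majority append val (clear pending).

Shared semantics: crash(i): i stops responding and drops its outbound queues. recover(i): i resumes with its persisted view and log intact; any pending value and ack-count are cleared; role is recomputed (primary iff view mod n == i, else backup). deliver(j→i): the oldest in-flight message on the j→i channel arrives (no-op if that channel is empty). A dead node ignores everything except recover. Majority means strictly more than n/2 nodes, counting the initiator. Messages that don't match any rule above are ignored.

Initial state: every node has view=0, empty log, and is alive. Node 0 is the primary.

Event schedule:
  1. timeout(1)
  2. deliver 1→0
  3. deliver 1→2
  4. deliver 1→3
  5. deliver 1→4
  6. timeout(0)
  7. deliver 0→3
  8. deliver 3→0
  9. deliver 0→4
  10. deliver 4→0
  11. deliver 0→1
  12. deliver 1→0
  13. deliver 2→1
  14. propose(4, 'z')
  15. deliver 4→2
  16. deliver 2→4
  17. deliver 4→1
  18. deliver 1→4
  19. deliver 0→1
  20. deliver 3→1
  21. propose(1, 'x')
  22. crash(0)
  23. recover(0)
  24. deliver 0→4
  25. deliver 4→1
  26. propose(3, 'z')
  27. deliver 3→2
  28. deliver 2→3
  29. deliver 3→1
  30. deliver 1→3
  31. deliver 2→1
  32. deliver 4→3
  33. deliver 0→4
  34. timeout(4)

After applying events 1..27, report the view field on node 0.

2

1. timeout(1):  <1:prim v1 ->
2. deliver 1→0:  <0:back v1 ->
3. deliver 1→2:  <2:back v1 ->
4. deliver 1→3:  <3:back v1 ->
5. deliver 1→4:  <4:back v1 ->
6. timeout(0):  <0:back v2 ->
7. deliver 0→3:  <3:back v2 ->
8. deliver 3→0:  nop
9. deliver 0→4:  <4:back v2 ->
10. deliver 4→0:  nop
11. deliver 0→1:  <1:back v2 ->
12. deliver 1→0:  nop
13. deliver 2→1:  nop
14. propose(4,'z'):  nop
15. deliver 4→2:  nop
16. deliver 2→4:  nop
17. deliver 4→1:  nop
18. deliver 1→4:  nop
19. deliver 0→1:  nop
20. deliver 3→1:  nop
21. propose(1,'x'):  nop
22. crash(0):  <0:✗back v2 ->
23. recover(0):  <0:back v2 ->
24. deliver 0→4:  nop
25. deliver 4→1:  nop
26. propose(3,'z'):  nop
27. deliver 3→2:  nop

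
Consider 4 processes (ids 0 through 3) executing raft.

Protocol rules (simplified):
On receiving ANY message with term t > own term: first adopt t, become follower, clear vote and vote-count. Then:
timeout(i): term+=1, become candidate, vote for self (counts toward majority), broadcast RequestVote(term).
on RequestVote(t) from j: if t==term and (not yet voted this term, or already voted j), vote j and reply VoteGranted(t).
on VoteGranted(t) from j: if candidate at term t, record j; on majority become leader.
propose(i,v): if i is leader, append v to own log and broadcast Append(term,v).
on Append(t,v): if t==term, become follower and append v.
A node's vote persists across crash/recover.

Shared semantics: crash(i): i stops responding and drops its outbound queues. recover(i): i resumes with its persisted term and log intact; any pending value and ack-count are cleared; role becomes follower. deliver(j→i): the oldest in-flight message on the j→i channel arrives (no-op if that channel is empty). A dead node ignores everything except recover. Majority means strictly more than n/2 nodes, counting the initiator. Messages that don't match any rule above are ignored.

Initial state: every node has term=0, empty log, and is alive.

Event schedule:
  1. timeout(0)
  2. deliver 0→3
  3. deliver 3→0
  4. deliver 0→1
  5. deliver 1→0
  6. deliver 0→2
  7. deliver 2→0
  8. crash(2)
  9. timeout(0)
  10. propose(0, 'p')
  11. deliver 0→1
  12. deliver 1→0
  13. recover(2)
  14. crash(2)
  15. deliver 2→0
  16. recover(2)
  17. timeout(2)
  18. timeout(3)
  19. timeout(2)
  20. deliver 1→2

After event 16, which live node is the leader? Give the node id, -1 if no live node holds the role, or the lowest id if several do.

[1] timeout(0) → N0(cand t1 [-])
[2] deliver 0→3 → N3(foll t1 [-])
[3] deliver 3→0 → ∅
[4] deliver 0→1 → N1(foll t1 [-])
[5] deliver 1→0 → N0(lead t1 [-])
[6] deliver 0→2 → N2(foll t1 [-])
[7] deliver 2→0 → ∅
[8] crash(2) → N2(✗foll t1 [-])
[9] timeout(0) → N0(cand t2 [-])
[10] propose(0,'p') → ∅
[11] deliver 0→1 → N1(foll t2 [-])
[12] deliver 1→0 → ∅
[13] recover(2) → N2(foll t1 [-])
[14] crash(2) → N2(✗foll t1 [-])
[15] deliver 2→0 → ∅
[16] recover(2) → N2(foll t1 [-])

-1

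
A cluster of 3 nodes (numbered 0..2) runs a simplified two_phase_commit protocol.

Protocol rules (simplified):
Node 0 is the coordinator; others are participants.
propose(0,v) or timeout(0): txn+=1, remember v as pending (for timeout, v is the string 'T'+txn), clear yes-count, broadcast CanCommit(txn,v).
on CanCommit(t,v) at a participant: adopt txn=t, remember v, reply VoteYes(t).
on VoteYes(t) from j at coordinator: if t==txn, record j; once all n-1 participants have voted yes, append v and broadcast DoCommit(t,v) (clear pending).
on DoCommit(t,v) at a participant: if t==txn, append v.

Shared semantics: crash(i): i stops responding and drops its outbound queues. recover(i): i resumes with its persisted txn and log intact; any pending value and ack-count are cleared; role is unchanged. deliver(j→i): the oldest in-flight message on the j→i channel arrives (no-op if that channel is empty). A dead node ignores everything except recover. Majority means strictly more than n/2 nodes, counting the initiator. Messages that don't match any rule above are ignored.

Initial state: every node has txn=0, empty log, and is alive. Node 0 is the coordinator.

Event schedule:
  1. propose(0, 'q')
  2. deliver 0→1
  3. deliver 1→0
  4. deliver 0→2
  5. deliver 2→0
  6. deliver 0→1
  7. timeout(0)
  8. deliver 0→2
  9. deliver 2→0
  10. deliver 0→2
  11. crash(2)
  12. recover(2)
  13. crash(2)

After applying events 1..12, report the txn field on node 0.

2

after 1 — propose(0,'q'): n0:coor/t1/[-]
after 2 — deliver 0→1: n1:part/t1/[-]
after 3 — deliver 1→0: ·
after 4 — deliver 0→2: n2:part/t1/[-]
after 5 — deliver 2→0: n0:coor/t1/[q]
after 6 — deliver 0→1: n1:part/t1/[q]
after 7 — timeout(0): n0:coor/t2/[q]
after 8 — deliver 0→2: n2:part/t1/[q]
after 9 — deliver 2→0: ·
after 10 — deliver 0→2: n2:part/t2/[q]
after 11 — crash(2): n2:✗part/t2/[q]
after 12 — recover(2): n2:part/t2/[q]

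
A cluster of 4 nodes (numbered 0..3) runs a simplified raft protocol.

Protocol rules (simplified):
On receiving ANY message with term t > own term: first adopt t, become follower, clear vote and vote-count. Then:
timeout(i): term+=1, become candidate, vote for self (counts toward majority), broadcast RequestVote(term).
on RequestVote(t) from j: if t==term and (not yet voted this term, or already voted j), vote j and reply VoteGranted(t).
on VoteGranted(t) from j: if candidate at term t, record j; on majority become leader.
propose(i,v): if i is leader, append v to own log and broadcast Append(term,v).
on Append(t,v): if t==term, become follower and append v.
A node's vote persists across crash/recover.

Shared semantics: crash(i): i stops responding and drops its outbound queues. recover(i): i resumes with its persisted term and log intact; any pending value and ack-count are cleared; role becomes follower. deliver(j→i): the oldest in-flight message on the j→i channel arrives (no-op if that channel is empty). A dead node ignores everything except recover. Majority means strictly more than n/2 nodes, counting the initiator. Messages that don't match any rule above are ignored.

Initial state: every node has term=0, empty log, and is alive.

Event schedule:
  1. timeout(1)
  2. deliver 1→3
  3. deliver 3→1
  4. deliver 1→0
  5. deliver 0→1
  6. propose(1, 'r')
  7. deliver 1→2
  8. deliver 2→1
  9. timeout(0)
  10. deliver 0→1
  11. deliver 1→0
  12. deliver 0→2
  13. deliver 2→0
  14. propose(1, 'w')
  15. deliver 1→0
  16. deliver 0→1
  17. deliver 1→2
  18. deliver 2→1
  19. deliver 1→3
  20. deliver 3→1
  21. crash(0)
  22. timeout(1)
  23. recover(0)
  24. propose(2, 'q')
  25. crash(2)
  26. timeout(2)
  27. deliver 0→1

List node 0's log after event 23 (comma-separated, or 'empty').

step 1 timeout(1): 1={cand,t=1,log=-}
step 2 deliver 1→3: 3={foll,t=1,log=-}
step 3 deliver 3→1: —
step 4 deliver 1→0: 0={foll,t=1,log=-}
step 5 deliver 0→1: 1={lead,t=1,log=-}
step 6 propose(1,'r'): 1={lead,t=1,log=r}
step 7 deliver 1→2: 2={foll,t=1,log=-}
step 8 deliver 2→1: —
step 9 timeout(0): 0={cand,t=2,log=-}
step 10 deliver 0→1: 1={foll,t=2,log=r}
step 11 deliver 1→0: —
step 12 deliver 0→2: 2={foll,t=2,log=-}
step 13 deliver 2→0: —
step 14 propose(1,'w'): —
step 15 deliver 1→0: 0={lead,t=2,log=-}
step 16 deliver 0→1: —
step 17 deliver 1→2: —
step 18 deliver 2→1: —
step 19 deliver 1→3: 3={foll,t=1,log=r}
step 20 deliver 3→1: —
step 21 crash(0): 0={✗lead,t=2,log=-}
step 22 timeout(1): 1={cand,t=3,log=r}
step 23 recover(0): 0={foll,t=2,log=-}

empty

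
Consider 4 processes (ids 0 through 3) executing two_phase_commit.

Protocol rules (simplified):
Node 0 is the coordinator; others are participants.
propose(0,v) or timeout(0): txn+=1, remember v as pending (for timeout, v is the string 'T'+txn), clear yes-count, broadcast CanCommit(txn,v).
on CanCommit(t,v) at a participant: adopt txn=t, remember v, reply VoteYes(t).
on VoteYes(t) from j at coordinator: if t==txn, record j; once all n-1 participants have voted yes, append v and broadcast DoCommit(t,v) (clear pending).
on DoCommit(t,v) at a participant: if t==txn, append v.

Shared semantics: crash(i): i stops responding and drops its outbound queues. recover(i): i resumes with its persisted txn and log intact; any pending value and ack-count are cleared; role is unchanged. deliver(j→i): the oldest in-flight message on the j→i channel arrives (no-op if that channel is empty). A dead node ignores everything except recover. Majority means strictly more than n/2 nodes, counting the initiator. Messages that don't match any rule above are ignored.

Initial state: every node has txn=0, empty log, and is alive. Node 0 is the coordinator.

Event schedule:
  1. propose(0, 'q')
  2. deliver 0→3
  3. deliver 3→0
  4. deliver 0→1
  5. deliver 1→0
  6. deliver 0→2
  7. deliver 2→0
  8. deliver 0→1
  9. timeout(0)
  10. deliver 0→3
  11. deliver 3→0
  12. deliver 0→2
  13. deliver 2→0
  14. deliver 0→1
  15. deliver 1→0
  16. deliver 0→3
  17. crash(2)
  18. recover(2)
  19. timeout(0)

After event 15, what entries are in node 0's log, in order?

q

after 1 — propose(0,'q'): n0:coor/t1/[-]
after 2 — deliver 0→3: n3:part/t1/[-]
after 3 — deliver 3→0: ·
after 4 — deliver 0→1: n1:part/t1/[-]
after 5 — deliver 1→0: ·
after 6 — deliver 0→2: n2:part/t1/[-]
after 7 — deliver 2→0: n0:coor/t1/[q]
after 8 — deliver 0→1: n1:part/t1/[q]
after 9 — timeout(0): n0:coor/t2/[q]
after 10 — deliver 0→3: n3:part/t1/[q]
after 11 — deliver 3→0: ·
after 12 — deliver 0→2: n2:part/t1/[q]
after 13 — deliver 2→0: ·
after 14 — deliver 0→1: n1:part/t2/[q]
after 15 — deliver 1→0: ·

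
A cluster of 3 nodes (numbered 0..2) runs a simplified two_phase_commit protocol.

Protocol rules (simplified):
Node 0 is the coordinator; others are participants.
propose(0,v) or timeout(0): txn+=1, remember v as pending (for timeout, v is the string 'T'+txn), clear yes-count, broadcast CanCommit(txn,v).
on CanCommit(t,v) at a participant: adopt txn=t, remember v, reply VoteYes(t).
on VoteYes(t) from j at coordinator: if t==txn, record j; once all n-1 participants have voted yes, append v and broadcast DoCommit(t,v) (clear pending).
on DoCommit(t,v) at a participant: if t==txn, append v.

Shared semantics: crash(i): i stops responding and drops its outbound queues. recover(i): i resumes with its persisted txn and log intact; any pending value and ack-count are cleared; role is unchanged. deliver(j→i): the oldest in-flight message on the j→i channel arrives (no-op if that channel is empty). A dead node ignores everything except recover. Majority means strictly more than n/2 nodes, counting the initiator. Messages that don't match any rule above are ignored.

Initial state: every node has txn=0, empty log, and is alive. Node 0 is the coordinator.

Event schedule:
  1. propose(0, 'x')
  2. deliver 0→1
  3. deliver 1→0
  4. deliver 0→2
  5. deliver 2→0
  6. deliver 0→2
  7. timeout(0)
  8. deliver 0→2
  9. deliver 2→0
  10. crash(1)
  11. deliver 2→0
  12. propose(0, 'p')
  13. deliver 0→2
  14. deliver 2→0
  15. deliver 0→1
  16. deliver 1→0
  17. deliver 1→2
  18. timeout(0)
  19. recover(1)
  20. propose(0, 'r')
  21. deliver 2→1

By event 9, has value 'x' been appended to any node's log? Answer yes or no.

step 1 propose(0,'x'): 0={coor,t=1,log=-}
step 2 deliver 0→1: 1={part,t=1,log=-}
step 3 deliver 1→0: —
step 4 deliver 0→2: 2={part,t=1,log=-}
step 5 deliver 2→0: 0={coor,t=1,log=x}
step 6 deliver 0→2: 2={part,t=1,log=x}
step 7 timeout(0): 0={coor,t=2,log=x}
step 8 deliver 0→2: 2={part,t=2,log=x}
step 9 deliver 2→0: —

yes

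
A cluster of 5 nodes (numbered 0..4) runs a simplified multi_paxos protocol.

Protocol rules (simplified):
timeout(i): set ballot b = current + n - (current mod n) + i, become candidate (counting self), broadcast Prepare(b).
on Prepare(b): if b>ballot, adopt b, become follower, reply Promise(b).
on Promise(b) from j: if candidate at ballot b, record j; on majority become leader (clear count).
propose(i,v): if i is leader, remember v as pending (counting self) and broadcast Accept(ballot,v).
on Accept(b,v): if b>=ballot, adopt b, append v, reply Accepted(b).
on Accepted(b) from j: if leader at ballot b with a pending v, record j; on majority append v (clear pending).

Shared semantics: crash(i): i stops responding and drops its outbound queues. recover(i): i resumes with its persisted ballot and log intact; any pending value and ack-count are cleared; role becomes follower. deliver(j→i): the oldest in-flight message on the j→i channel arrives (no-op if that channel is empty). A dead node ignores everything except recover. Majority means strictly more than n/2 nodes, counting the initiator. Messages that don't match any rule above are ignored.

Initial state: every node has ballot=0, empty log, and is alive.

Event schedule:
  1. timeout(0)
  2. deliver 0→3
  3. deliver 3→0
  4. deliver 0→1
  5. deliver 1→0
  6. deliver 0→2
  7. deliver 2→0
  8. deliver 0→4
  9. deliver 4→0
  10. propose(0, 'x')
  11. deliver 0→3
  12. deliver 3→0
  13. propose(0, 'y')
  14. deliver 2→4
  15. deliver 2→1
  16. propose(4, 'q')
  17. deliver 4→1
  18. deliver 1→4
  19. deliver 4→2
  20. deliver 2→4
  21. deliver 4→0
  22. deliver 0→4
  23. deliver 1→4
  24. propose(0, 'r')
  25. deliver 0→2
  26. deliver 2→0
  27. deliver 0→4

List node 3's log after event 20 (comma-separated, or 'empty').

e1 timeout(0): 0[cand,b=5,-]
e2 deliver 0→3: 3[foll,b=5,-]
e3 deliver 3→0: ·
e4 deliver 0→1: 1[foll,b=5,-]
e5 deliver 1→0: 0[lead,b=5,-]
e6 deliver 0→2: 2[foll,b=5,-]
e7 deliver 2→0: ·
e8 deliver 0→4: 4[foll,b=5,-]
e9 deliver 4→0: ·
e10 propose(0,'x'): ·
e11 deliver 0→3: 3[foll,b=5,x]
e12 deliver 3→0: ·
e13 propose(0,'y'): ·
e14 deliver 2→4: ·
e15 deliver 2→1: ·
e16 propose(4,'q'): ·
e17 deliver 4→1: ·
e18 deliver 1→4: ·
e19 deliver 4→2: ·
e20 deliver 2→4: ·

x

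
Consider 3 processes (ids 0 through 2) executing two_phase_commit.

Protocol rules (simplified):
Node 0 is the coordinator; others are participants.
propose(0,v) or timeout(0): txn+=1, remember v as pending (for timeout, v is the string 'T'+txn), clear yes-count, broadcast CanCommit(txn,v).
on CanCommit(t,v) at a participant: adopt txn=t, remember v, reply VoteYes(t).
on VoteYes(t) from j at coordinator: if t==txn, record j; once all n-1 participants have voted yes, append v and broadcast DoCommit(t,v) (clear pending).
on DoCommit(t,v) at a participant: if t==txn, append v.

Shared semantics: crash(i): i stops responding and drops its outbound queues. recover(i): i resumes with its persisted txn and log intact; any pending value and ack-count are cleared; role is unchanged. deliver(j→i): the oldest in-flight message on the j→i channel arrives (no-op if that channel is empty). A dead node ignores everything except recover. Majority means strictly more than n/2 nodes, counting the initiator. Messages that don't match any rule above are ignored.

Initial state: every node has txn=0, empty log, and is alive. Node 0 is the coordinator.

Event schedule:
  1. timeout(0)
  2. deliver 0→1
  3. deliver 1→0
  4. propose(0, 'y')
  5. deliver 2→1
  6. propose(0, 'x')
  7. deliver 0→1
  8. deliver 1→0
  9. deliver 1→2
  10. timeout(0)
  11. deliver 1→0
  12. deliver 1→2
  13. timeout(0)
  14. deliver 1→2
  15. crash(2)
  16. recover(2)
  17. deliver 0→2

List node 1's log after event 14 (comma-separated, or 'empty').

empty

1. timeout(0):  <0:coor t1 ->
2. deliver 0→1:  <1:part t1 ->
3. deliver 1→0:  nop
4. propose(0,'y'):  <0:coor t2 ->
5. deliver 2→1:  nop
6. propose(0,'x'):  <0:coor t3 ->
7. deliver 0→1:  <1:part t2 ->
8. deliver 1→0:  nop
9. deliver 1→2:  nop
10. timeout(0):  <0:coor t4 ->
11. deliver 1→0:  nop
12. deliver 1→2:  nop
13. timeout(0):  <0:coor t5 ->
14. deliver 1→2:  nop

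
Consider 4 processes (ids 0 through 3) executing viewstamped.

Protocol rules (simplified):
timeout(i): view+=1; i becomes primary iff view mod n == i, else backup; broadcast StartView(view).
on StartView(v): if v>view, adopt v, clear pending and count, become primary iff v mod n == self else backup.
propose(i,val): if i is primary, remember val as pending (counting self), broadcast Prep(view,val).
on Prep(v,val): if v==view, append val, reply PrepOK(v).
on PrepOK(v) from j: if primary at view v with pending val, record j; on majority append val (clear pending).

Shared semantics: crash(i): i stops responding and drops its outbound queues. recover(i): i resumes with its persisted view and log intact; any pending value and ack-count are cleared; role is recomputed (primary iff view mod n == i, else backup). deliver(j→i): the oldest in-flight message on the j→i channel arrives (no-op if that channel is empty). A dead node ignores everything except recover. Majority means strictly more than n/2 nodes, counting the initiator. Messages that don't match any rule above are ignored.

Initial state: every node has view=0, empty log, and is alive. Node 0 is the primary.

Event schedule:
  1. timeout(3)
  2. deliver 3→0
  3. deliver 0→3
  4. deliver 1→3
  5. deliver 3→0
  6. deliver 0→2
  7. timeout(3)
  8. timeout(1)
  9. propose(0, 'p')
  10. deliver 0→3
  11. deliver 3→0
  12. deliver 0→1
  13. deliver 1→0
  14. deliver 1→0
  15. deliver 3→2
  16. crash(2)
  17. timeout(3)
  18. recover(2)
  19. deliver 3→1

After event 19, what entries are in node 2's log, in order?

empty

[1] timeout(3) → N3(back v1 [-])
[2] deliver 3→0 → N0(back v1 [-])
[3] deliver 0→3 → ∅
[4] deliver 1→3 → ∅
[5] deliver 3→0 → ∅
[6] deliver 0→2 → ∅
[7] timeout(3) → N3(back v2 [-])
[8] timeout(1) → N1(prim v1 [-])
[9] propose(0,'p') → ∅
[10] deliver 0→3 → ∅
[11] deliver 3→0 → N0(back v2 [-])
[12] deliver 0→1 → ∅
[13] deliver 1→0 → ∅
[14] deliver 1→0 → ∅
[15] deliver 3→2 → N2(back v1 [-])
[16] crash(2) → N2(✗back v1 [-])
[17] timeout(3) → N3(prim v3 [-])
[18] recover(2) → N2(back v1 [-])
[19] deliver 3→1 → ∅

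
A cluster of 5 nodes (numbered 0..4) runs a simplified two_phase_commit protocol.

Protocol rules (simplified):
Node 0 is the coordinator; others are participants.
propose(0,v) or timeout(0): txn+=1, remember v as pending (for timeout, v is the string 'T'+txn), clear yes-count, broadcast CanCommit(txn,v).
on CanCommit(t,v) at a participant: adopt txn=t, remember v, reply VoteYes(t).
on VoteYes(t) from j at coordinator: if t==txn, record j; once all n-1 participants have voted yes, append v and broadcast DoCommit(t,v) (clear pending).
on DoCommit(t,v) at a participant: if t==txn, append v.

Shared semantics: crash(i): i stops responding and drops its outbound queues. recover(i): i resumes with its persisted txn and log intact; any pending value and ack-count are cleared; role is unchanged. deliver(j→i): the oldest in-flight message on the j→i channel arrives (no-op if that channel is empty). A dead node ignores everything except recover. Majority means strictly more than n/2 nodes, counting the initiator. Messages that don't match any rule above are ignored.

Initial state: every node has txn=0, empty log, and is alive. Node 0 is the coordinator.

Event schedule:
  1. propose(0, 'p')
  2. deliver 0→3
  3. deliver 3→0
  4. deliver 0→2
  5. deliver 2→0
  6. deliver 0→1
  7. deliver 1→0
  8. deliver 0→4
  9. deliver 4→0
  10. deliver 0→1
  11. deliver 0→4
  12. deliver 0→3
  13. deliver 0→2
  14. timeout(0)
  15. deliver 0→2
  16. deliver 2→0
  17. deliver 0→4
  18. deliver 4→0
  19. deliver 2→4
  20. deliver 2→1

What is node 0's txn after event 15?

after 1 — propose(0,'p'): n0:coor/t1/[-]
after 2 — deliver 0→3: n3:part/t1/[-]
after 3 — deliver 3→0: ·
after 4 — deliver 0→2: n2:part/t1/[-]
after 5 — deliver 2→0: ·
after 6 — deliver 0→1: n1:part/t1/[-]
after 7 — deliver 1→0: ·
after 8 — deliver 0→4: n4:part/t1/[-]
after 9 — deliver 4→0: n0:coor/t1/[p]
after 10 — deliver 0→1: n1:part/t1/[p]
after 11 — deliver 0→4: n4:part/t1/[p]
after 12 — deliver 0→3: n3:part/t1/[p]
after 13 — deliver 0→2: n2:part/t1/[p]
after 14 — timeout(0): n0:coor/t2/[p]
after 15 — deliver 0→2: n2:part/t2/[p]

2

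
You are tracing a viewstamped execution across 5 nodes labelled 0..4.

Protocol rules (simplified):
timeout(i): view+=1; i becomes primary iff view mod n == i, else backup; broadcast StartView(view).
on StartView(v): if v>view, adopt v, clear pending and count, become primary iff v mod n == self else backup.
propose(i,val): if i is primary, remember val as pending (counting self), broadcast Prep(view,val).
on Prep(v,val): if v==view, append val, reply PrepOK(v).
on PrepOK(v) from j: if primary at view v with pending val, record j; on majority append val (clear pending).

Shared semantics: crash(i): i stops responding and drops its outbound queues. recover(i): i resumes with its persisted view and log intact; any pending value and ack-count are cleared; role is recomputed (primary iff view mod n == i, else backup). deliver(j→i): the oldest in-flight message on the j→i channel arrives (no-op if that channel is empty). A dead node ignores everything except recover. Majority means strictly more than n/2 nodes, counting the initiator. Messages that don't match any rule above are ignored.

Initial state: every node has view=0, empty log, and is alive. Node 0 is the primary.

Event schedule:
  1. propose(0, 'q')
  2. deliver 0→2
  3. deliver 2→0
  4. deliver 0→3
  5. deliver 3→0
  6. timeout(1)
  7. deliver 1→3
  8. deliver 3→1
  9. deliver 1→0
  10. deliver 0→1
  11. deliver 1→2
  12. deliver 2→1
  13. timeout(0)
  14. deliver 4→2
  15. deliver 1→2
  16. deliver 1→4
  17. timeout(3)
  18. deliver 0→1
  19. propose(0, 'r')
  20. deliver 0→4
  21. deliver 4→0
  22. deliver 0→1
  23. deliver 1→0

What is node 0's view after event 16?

2

after 1 — propose(0,'q'): ·
after 2 — deliver 0→2: n2:back/v0/[q]
after 3 — deliver 2→0: ·
after 4 — deliver 0→3: n3:back/v0/[q]
after 5 — deliver 3→0: n0:prim/v0/[q]
after 6 — timeout(1): n1:prim/v1/[-]
after 7 — deliver 1→3: n3:back/v1/[q]
after 8 — deliver 3→1: ·
after 9 — deliver 1→0: n0:back/v1/[q]
after 10 — deliver 0→1: ·
after 11 — deliver 1→2: n2:back/v1/[q]
after 12 — deliver 2→1: ·
after 13 — timeout(0): n0:back/v2/[q]
after 14 — deliver 4→2: ·
after 15 — deliver 1→2: ·
after 16 — deliver 1→4: n4:back/v1/[-]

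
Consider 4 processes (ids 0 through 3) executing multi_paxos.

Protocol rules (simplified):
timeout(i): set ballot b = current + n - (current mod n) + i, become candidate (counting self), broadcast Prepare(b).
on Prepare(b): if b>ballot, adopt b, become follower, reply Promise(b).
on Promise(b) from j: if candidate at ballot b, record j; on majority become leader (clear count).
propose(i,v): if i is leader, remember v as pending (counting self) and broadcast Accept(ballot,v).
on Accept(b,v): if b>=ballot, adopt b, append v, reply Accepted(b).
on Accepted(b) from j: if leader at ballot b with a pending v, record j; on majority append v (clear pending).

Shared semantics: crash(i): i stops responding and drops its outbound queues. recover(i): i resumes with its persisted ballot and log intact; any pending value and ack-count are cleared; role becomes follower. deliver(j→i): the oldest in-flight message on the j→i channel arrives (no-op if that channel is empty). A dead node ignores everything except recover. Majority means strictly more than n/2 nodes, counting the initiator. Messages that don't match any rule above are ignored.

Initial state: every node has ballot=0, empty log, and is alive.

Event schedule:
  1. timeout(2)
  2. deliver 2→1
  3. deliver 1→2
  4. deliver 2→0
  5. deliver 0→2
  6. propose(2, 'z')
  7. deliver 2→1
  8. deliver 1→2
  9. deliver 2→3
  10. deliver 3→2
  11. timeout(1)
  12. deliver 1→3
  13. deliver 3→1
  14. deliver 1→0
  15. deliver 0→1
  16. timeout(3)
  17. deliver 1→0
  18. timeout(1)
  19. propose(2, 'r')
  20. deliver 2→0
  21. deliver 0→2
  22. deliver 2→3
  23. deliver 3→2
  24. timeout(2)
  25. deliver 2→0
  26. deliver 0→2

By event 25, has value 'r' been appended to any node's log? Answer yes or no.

no

1. timeout(2):  <2:cand b6 ->
2. deliver 2→1:  <1:foll b6 ->
3. deliver 1→2:  nop
4. deliver 2→0:  <0:foll b6 ->
5. deliver 0→2:  <2:lead b6 ->
6. propose(2,'z'):  nop
7. deliver 2→1:  <1:foll b6 z>
8. deliver 1→2:  nop
9. deliver 2→3:  <3:foll b6 ->
10. deliver 3→2:  nop
11. timeout(1):  <1:cand b9 z>
12. deliver 1→3:  <3:foll b9 ->
13. deliver 3→1:  nop
14. deliver 1→0:  <0:foll b9 ->
15. deliver 0→1:  <1:lead b9 z>
16. timeout(3):  <3:cand b15 ->
17. deliver 1→0:  nop
18. timeout(1):  <1:cand b13 z>
19. propose(2,'r'):  nop
20. deliver 2→0:  nop
21. deliver 0→2:  nop
22. deliver 2→3:  nop
23. deliver 3→2:  <2:foll b15 ->
24. timeout(2):  <2:cand b18 ->
25. deliver 2→0:  nop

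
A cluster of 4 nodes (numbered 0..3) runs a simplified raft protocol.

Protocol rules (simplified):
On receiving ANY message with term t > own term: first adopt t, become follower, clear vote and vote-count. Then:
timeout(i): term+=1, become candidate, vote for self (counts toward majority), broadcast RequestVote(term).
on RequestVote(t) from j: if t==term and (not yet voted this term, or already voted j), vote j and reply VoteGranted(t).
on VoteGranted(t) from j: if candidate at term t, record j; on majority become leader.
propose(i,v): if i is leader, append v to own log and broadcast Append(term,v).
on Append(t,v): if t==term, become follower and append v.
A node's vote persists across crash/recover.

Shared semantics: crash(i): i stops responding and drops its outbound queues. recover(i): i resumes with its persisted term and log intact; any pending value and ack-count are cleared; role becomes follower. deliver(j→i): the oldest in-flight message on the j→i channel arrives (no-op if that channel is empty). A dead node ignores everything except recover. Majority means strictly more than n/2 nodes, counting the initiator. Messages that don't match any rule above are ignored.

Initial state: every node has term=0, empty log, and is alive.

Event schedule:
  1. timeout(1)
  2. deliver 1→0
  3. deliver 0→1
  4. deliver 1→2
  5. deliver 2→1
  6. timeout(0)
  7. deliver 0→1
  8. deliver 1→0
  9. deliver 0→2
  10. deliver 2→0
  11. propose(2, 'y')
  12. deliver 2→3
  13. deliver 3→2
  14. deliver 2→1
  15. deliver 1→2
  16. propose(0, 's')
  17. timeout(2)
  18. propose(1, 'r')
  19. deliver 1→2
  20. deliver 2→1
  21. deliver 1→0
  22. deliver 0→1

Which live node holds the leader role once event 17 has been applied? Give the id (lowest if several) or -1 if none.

0

after 1 — timeout(1): n1:cand/t1/[-]
after 2 — deliver 1→0: n0:foll/t1/[-]
after 3 — deliver 0→1: ·
after 4 — deliver 1→2: n2:foll/t1/[-]
after 5 — deliver 2→1: n1:lead/t1/[-]
after 6 — timeout(0): n0:cand/t2/[-]
after 7 — deliver 0→1: n1:foll/t2/[-]
after 8 — deliver 1→0: ·
after 9 — deliver 0→2: n2:foll/t2/[-]
after 10 — deliver 2→0: n0:lead/t2/[-]
after 11 — propose(2,'y'): ·
after 12 — deliver 2→3: ·
after 13 — deliver 3→2: ·
after 14 — deliver 2→1: ·
after 15 — deliver 1→2: ·
after 16 — propose(0,'s'): n0:lead/t2/[s]
after 17 — timeout(2): n2:cand/t3/[-]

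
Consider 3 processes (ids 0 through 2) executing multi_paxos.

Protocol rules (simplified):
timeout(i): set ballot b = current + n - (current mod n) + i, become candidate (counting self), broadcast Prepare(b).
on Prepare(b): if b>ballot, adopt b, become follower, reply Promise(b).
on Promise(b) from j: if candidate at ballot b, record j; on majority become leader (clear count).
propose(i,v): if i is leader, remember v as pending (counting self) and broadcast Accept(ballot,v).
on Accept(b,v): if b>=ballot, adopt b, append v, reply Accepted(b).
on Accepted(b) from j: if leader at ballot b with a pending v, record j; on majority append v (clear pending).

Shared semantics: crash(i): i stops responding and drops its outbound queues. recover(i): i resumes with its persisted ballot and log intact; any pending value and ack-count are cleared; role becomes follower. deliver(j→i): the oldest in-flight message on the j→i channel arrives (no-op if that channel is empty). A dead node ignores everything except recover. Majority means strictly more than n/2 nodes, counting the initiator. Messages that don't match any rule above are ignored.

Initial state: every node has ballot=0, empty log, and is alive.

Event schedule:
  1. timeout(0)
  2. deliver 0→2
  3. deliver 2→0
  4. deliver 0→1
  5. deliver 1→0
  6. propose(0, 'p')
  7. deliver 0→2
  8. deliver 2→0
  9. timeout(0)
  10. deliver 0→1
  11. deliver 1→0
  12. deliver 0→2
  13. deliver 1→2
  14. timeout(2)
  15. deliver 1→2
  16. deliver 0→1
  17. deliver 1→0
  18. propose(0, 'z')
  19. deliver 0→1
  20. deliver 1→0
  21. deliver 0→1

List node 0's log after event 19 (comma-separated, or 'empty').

after 1 — timeout(0): n0:cand/b3/[-]
after 2 — deliver 0→2: n2:foll/b3/[-]
after 3 — deliver 2→0: n0:lead/b3/[-]
after 4 — deliver 0→1: n1:foll/b3/[-]
after 5 — deliver 1→0: ·
after 6 — propose(0,'p'): ·
after 7 — deliver 0→2: n2:foll/b3/[p]
after 8 — deliver 2→0: n0:lead/b3/[p]
after 9 — timeout(0): n0:cand/b6/[p]
after 10 — deliver 0→1: n1:foll/b3/[p]
after 11 — deliver 1→0: ·
after 12 — deliver 0→2: n2:foll/b6/[p]
after 13 — deliver 1→2: ·
after 14 — timeout(2): n2:cand/b11/[p]
after 15 — deliver 1→2: ·
after 16 — deliver 0→1: n1:foll/b6/[p]
after 17 — deliver 1→0: n0:lead/b6/[p]
after 18 — propose(0,'z'): ·
after 19 — deliver 0→1: n1:foll/b6/[p,z]

p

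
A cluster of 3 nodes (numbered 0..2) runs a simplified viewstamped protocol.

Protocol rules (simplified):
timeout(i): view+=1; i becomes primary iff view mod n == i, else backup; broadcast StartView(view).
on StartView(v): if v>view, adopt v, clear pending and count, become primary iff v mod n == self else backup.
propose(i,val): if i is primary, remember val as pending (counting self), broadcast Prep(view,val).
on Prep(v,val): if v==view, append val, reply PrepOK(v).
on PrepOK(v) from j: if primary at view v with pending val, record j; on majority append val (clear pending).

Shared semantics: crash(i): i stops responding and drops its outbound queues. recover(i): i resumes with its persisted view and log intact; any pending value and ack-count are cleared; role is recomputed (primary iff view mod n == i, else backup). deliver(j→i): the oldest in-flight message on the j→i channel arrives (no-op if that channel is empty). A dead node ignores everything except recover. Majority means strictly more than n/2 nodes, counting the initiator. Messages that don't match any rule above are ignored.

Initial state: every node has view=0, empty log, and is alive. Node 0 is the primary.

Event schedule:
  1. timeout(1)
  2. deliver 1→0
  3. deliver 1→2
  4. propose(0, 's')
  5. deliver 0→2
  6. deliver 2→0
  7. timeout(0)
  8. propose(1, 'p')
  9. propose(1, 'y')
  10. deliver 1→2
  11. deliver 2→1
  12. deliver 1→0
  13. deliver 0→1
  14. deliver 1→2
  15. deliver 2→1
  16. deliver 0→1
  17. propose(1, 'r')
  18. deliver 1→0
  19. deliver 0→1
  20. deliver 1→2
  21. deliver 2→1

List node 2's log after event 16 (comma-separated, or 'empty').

[1] timeout(1) → N1(prim v1 [-])
[2] deliver 1→0 → N0(back v1 [-])
[3] deliver 1→2 → N2(back v1 [-])
[4] propose(0,'s') → ∅
[5] deliver 0→2 → ∅
[6] deliver 2→0 → ∅
[7] timeout(0) → N0(back v2 [-])
[8] propose(1,'p') → ∅
[9] propose(1,'y') → ∅
[10] deliver 1→2 → N2(back v1 [p])
[11] deliver 2→1 → N1(prim v1 [y])
[12] deliver 1→0 → ∅
[13] deliver 0→1 → N1(back v2 [y])
[14] deliver 1→2 → N2(back v1 [p,y])
[15] deliver 2→1 → ∅
[16] deliver 0→1 → ∅

p,y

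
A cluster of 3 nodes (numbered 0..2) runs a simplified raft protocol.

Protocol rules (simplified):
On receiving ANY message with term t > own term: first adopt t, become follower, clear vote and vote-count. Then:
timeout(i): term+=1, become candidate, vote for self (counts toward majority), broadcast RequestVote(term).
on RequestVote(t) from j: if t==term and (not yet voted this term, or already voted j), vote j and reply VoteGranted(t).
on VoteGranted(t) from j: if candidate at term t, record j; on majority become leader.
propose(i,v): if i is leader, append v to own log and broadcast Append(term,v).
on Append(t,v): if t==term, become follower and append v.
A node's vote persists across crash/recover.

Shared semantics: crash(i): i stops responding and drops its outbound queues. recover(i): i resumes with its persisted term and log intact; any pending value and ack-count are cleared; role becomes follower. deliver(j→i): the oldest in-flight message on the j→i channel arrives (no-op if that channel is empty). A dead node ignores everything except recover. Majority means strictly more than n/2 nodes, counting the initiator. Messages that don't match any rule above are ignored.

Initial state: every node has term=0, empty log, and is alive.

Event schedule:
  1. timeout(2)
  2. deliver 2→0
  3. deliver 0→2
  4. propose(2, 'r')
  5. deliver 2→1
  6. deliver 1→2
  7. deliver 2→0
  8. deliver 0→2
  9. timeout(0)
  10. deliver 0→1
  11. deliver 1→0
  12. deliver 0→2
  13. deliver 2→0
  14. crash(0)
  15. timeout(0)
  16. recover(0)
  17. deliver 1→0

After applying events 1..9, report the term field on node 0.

after 1 — timeout(2): n2:cand/t1/[-]
after 2 — deliver 2→0: n0:foll/t1/[-]
after 3 — deliver 0→2: n2:lead/t1/[-]
after 4 — propose(2,'r'): n2:lead/t1/[r]
after 5 — deliver 2→1: n1:foll/t1/[-]
after 6 — deliver 1→2: ·
after 7 — deliver 2→0: n0:foll/t1/[r]
after 8 — deliver 0→2: ·
after 9 — timeout(0): n0:cand/t2/[r]

2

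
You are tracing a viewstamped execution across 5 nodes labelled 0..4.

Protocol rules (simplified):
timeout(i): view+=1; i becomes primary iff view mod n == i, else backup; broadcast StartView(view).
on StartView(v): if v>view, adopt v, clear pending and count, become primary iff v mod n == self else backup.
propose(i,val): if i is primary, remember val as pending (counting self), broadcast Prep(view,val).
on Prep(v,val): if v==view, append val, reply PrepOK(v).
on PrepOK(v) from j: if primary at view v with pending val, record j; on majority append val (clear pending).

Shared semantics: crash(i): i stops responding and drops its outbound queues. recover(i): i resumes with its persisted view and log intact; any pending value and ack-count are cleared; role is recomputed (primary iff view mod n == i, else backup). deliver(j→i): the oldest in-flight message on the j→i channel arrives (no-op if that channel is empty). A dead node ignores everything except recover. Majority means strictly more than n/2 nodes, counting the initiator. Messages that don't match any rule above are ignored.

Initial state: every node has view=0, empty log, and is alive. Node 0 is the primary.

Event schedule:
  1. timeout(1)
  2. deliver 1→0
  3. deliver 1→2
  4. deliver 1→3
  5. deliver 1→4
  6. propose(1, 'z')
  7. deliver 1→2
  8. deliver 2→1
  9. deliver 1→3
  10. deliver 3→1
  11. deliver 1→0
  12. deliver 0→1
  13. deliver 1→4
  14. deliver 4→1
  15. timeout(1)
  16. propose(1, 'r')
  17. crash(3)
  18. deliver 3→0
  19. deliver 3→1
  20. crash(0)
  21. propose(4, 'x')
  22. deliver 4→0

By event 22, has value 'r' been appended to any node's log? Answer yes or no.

no

after 1 — timeout(1): n1:prim/v1/[-]
after 2 — deliver 1→0: n0:back/v1/[-]
after 3 — deliver 1→2: n2:back/v1/[-]
after 4 — deliver 1→3: n3:back/v1/[-]
after 5 — deliver 1→4: n4:back/v1/[-]
after 6 — propose(1,'z'): ·
after 7 — deliver 1→2: n2:back/v1/[z]
after 8 — deliver 2→1: ·
after 9 — deliver 1→3: n3:back/v1/[z]
after 10 — deliver 3→1: n1:prim/v1/[z]
after 11 — deliver 1→0: n0:back/v1/[z]
after 12 — deliver 0→1: ·
after 13 — deliver 1→4: n4:back/v1/[z]
after 14 — deliver 4→1: ·
after 15 — timeout(1): n1:back/v2/[z]
after 16 — propose(1,'r'): ·
after 17 — crash(3): n3:✗back/v1/[z]
after 18 — deliver 3→0: ·
after 19 — deliver 3→1: ·
after 20 — crash(0): n0:✗back/v1/[z]
after 21 — propose(4,'x'): ·
after 22 — deliver 4→0: ·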